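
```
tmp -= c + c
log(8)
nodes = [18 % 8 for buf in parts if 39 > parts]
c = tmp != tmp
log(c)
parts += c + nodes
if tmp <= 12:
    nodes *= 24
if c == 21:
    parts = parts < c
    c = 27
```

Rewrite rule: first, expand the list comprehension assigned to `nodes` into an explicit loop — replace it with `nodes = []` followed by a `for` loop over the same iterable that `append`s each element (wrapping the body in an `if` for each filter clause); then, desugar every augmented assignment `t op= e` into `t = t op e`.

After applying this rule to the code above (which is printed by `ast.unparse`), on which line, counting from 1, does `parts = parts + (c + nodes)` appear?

9

Transformed code:
tmp = tmp - (c + c)
log(8)
nodes = []
for buf in parts:
    if 39 > parts:
        nodes.append(18 % 8)
c = tmp != tmp
log(c)
parts = parts + (c + nodes)
if tmp <= 12:
    nodes = nodes * 24
if c == 21:
    parts = parts < c
    c = 27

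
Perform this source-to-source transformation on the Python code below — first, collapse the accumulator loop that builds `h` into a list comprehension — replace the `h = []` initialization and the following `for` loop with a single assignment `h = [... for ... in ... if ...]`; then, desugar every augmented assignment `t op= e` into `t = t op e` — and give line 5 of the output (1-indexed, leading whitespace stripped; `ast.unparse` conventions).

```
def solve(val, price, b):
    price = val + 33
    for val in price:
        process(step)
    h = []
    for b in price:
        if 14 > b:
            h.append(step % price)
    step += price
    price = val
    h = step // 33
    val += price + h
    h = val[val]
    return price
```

Transformed code:
def solve(val, price, b):
    price = val + 33
    for val in price:
        process(step)
    h = [step % price for b in price if 14 > b]
    step = step + price
    price = val
    h = step // 33
    val = val + (price + h)
    h = val[val]
    return price

h = [step % price for b in price if 14 > b]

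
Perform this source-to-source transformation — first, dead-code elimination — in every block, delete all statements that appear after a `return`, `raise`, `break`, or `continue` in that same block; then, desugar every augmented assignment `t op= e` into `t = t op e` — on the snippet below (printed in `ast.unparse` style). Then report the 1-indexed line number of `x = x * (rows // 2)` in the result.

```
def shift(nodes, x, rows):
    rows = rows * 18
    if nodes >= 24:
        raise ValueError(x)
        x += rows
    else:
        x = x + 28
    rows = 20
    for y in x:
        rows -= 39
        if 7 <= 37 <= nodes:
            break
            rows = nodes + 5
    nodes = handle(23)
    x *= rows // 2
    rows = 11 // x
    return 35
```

13

Transformed code:
def shift(nodes, x, rows):
    rows = rows * 18
    if nodes >= 24:
        raise ValueError(x)
    else:
        x = x + 28
    rows = 20
    for y in x:
        rows = rows - 39
        if 7 <= 37 <= nodes:
            break
    nodes = handle(23)
    x = x * (rows // 2)
    rows = 11 // x
    return 35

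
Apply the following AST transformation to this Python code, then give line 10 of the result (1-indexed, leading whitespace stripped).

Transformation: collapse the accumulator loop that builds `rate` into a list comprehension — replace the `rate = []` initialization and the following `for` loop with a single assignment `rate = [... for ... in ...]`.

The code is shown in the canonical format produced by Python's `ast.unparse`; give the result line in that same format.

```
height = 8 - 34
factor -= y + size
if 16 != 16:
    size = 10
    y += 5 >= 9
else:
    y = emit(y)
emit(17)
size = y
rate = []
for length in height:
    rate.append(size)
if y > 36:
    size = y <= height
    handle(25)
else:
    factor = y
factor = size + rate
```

rate = [size for length in height]

Transformed code:
height = 8 - 34
factor -= y + size
if 16 != 16:
    size = 10
    y += 5 >= 9
else:
    y = emit(y)
emit(17)
size = y
rate = [size for length in height]
if y > 36:
    size = y <= height
    handle(25)
else:
    factor = y
factor = size + rate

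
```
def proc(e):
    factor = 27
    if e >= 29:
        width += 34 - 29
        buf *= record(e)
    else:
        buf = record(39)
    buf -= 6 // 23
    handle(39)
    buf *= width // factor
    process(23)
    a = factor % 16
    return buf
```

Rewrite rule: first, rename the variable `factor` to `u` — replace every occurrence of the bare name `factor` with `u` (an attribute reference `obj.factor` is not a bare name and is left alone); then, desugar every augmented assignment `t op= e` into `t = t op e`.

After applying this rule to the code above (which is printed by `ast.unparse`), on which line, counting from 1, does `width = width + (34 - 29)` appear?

4

Transformed code:
def proc(e):
    u = 27
    if e >= 29:
        width = width + (34 - 29)
        buf = buf * record(e)
    else:
        buf = record(39)
    buf = buf - 6 // 23
    handle(39)
    buf = buf * (width // u)
    process(23)
    a = u % 16
    return buf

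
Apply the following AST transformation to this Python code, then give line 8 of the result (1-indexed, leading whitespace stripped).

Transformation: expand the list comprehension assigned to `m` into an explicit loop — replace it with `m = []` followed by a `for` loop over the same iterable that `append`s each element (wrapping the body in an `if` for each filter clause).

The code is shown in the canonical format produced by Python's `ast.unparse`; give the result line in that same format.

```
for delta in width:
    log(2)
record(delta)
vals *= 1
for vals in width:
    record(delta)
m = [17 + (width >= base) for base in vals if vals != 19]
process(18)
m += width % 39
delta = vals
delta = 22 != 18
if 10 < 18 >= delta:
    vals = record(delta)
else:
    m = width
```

for base in vals:

Transformed code:
for delta in width:
    log(2)
record(delta)
vals *= 1
for vals in width:
    record(delta)
m = []
for base in vals:
    if vals != 19:
        m.append(17 + (width >= base))
process(18)
m += width % 39
delta = vals
delta = 22 != 18
if 10 < 18 >= delta:
    vals = record(delta)
else:
    m = width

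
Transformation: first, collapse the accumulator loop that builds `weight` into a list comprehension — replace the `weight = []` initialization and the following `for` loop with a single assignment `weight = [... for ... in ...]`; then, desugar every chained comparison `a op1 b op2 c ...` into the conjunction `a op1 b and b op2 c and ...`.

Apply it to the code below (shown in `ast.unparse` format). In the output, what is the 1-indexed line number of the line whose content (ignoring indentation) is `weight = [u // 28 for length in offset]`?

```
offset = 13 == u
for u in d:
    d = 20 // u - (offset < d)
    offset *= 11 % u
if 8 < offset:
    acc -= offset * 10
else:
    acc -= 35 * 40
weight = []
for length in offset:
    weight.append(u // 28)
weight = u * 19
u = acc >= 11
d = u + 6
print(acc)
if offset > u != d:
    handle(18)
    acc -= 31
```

Transformed code:
offset = 13 == u
for u in d:
    d = 20 // u - (offset < d)
    offset *= 11 % u
if 8 < offset:
    acc -= offset * 10
else:
    acc -= 35 * 40
weight = [u // 28 for length in offset]
weight = u * 19
u = acc >= 11
d = u + 6
print(acc)
if offset > u and u != d:
    handle(18)
    acc -= 31

9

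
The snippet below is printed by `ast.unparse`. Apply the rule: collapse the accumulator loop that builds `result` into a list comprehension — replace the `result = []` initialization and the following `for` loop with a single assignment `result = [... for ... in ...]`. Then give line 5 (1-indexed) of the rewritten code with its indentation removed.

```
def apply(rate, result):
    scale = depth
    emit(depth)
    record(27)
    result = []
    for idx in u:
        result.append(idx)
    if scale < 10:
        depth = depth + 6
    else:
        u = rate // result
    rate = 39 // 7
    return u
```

result = [idx for idx in u]

Transformed code:
def apply(rate, result):
    scale = depth
    emit(depth)
    record(27)
    result = [idx for idx in u]
    if scale < 10:
        depth = depth + 6
    else:
        u = rate // result
    rate = 39 // 7
    return u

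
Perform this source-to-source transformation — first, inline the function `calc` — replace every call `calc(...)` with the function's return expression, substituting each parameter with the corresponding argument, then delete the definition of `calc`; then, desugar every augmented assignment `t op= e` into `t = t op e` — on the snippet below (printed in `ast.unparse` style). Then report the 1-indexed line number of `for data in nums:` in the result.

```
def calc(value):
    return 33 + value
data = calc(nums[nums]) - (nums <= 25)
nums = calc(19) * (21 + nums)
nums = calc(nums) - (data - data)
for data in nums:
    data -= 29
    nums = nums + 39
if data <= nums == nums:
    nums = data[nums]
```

4

Transformed code:
data = 33 + nums[nums] - (nums <= 25)
nums = (33 + 19) * (21 + nums)
nums = 33 + nums - (data - data)
for data in nums:
    data = data - 29
    nums = nums + 39
if data <= nums == nums:
    nums = data[nums]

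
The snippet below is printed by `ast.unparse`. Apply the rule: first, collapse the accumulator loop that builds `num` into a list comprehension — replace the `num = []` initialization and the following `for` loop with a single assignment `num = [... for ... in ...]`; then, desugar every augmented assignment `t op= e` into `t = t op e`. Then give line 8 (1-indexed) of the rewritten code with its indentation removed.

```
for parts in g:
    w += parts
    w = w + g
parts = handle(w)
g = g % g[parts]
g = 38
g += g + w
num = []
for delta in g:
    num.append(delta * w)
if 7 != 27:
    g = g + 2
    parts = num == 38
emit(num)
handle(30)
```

Transformed code:
for parts in g:
    w = w + parts
    w = w + g
parts = handle(w)
g = g % g[parts]
g = 38
g = g + (g + w)
num = [delta * w for delta in g]
if 7 != 27:
    g = g + 2
    parts = num == 38
emit(num)
handle(30)

num = [delta * w for delta in g]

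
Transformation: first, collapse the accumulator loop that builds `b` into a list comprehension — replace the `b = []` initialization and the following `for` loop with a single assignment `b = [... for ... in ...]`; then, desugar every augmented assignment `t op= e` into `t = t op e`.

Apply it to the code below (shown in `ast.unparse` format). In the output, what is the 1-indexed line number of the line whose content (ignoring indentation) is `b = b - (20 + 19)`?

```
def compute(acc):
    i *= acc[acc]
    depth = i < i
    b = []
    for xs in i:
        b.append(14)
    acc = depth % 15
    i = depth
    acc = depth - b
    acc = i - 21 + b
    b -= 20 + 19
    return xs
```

9

Transformed code:
def compute(acc):
    i = i * acc[acc]
    depth = i < i
    b = [14 for xs in i]
    acc = depth % 15
    i = depth
    acc = depth - b
    acc = i - 21 + b
    b = b - (20 + 19)
    return xs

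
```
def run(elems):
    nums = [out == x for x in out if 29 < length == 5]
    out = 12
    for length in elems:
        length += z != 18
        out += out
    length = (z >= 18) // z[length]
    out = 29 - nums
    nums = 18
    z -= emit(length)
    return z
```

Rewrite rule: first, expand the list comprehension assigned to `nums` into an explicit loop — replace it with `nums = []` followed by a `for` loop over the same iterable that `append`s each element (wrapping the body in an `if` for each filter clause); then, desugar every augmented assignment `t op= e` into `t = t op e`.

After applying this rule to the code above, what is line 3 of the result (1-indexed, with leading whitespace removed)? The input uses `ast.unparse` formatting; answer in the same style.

for x in out:

Transformed code:
def run(elems):
    nums = []
    for x in out:
        if 29 < length == 5:
            nums.append(out == x)
    out = 12
    for length in elems:
        length = length + (z != 18)
        out = out + out
    length = (z >= 18) // z[length]
    out = 29 - nums
    nums = 18
    z = z - emit(length)
    return z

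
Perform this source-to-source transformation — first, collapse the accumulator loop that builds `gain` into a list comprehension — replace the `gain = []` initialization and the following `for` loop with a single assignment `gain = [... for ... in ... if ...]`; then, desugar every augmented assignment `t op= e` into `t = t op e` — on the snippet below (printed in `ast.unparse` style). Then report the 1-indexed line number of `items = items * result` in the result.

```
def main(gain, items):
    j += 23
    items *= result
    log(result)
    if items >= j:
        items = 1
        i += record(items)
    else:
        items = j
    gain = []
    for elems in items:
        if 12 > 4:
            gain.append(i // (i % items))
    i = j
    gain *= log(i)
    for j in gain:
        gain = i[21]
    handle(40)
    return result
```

3

Transformed code:
def main(gain, items):
    j = j + 23
    items = items * result
    log(result)
    if items >= j:
        items = 1
        i = i + record(items)
    else:
        items = j
    gain = [i // (i % items) for elems in items if 12 > 4]
    i = j
    gain = gain * log(i)
    for j in gain:
        gain = i[21]
    handle(40)
    return result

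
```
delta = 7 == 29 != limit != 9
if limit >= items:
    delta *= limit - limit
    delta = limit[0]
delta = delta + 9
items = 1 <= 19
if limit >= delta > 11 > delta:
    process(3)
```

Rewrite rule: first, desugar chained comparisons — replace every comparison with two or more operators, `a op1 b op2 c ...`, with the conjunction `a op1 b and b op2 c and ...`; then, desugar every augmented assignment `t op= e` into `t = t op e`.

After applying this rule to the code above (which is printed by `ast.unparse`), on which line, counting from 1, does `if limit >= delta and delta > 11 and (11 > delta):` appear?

Transformed code:
delta = 7 == 29 and 29 != limit and (limit != 9)
if limit >= items:
    delta = delta * (limit - limit)
    delta = limit[0]
delta = delta + 9
items = 1 <= 19
if limit >= delta and delta > 11 and (11 > delta):
    process(3)

7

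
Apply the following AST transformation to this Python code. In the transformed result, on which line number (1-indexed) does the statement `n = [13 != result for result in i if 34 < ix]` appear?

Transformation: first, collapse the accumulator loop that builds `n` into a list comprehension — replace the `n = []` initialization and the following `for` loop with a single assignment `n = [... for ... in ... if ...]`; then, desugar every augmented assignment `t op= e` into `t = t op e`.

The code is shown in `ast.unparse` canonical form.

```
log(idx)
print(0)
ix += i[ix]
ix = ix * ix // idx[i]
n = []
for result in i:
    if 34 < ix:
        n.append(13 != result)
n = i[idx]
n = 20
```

5

Transformed code:
log(idx)
print(0)
ix = ix + i[ix]
ix = ix * ix // idx[i]
n = [13 != result for result in i if 34 < ix]
n = i[idx]
n = 20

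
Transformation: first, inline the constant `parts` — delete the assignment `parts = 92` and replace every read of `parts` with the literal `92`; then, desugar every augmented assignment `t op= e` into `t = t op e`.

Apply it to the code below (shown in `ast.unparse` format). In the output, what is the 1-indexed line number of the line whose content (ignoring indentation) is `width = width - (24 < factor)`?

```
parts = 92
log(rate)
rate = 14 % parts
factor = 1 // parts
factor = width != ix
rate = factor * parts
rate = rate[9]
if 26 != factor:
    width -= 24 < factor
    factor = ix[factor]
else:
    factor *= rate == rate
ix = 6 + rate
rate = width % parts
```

8

Transformed code:
log(rate)
rate = 14 % 92
factor = 1 // 92
factor = width != ix
rate = factor * 92
rate = rate[9]
if 26 != factor:
    width = width - (24 < factor)
    factor = ix[factor]
else:
    factor = factor * (rate == rate)
ix = 6 + rate
rate = width % 92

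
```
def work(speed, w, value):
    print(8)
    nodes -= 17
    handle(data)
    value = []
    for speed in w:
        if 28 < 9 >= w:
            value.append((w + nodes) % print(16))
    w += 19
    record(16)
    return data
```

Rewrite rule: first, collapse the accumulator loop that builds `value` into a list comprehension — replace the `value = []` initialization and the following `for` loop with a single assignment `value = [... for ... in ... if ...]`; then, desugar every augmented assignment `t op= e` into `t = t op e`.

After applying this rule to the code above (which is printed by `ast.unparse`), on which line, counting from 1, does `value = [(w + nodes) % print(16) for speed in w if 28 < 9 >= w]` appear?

Transformed code:
def work(speed, w, value):
    print(8)
    nodes = nodes - 17
    handle(data)
    value = [(w + nodes) % print(16) for speed in w if 28 < 9 >= w]
    w = w + 19
    record(16)
    return data

5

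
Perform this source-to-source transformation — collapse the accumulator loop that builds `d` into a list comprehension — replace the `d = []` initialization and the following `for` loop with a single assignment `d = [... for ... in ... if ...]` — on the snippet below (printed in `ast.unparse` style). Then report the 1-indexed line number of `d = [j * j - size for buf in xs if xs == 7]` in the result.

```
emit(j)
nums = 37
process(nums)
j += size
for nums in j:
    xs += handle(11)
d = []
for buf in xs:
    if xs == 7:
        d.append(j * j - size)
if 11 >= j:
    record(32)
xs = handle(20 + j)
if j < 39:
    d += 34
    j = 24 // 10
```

Transformed code:
emit(j)
nums = 37
process(nums)
j += size
for nums in j:
    xs += handle(11)
d = [j * j - size for buf in xs if xs == 7]
if 11 >= j:
    record(32)
xs = handle(20 + j)
if j < 39:
    d += 34
    j = 24 // 10

7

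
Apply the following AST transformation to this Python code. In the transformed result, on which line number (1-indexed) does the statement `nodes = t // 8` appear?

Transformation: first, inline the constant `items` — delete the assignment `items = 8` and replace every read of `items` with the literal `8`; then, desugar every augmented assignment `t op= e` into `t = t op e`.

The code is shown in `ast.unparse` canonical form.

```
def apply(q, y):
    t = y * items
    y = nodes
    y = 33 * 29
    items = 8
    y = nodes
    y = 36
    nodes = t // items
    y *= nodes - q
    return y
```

7

Transformed code:
def apply(q, y):
    t = y * 8
    y = nodes
    y = 33 * 29
    y = nodes
    y = 36
    nodes = t // 8
    y = y * (nodes - q)
    return y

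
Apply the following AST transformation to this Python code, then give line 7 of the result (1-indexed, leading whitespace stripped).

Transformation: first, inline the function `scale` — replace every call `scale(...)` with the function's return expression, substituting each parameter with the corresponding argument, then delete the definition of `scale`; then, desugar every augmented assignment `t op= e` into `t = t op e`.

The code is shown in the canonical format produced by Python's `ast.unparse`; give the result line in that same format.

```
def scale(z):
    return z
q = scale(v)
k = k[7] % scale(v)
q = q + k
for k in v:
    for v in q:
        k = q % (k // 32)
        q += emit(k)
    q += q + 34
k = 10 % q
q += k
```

Transformed code:
q = v
k = k[7] % v
q = q + k
for k in v:
    for v in q:
        k = q % (k // 32)
        q = q + emit(k)
    q = q + (q + 34)
k = 10 % q
q = q + k

q = q + emit(k)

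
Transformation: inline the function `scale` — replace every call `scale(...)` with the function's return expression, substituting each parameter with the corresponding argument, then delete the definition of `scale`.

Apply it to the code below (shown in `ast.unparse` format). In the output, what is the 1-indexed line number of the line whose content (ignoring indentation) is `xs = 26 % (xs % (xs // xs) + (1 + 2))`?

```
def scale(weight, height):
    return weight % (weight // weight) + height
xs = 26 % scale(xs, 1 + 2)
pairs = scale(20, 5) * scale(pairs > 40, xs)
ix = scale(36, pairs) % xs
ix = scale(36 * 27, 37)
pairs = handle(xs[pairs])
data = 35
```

Transformed code:
xs = 26 % (xs % (xs // xs) + (1 + 2))
pairs = (20 % (20 // 20) + 5) * ((pairs > 40) % ((pairs > 40) // (pairs > 40)) + xs)
ix = (36 % (36 // 36) + pairs) % xs
ix = 36 * 27 % (36 * 27 // (36 * 27)) + 37
pairs = handle(xs[pairs])
data = 35

1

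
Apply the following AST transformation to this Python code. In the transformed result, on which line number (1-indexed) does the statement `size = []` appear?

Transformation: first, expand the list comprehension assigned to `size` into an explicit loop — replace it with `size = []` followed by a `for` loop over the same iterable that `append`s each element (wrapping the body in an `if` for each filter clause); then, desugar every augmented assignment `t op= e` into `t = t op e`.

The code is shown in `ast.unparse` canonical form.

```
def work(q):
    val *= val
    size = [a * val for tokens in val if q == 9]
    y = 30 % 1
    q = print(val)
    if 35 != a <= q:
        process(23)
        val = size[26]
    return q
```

Transformed code:
def work(q):
    val = val * val
    size = []
    for tokens in val:
        if q == 9:
            size.append(a * val)
    y = 30 % 1
    q = print(val)
    if 35 != a <= q:
        process(23)
        val = size[26]
    return q

3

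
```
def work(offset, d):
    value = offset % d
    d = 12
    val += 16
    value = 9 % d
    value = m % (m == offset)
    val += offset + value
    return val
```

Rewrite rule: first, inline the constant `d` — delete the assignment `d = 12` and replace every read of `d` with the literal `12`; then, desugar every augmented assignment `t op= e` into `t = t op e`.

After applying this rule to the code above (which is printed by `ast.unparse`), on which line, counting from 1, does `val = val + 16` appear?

3

Transformed code:
def work(offset, d):
    value = offset % 12
    val = val + 16
    value = 9 % 12
    value = m % (m == offset)
    val = val + (offset + value)
    return val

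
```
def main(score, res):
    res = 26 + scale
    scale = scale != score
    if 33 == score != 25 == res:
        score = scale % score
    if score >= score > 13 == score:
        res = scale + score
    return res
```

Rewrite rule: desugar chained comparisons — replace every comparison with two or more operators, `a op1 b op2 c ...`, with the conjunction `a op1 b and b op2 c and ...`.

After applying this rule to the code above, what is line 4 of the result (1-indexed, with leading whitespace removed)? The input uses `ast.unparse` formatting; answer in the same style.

if 33 == score and score != 25 and (25 == res):

Transformed code:
def main(score, res):
    res = 26 + scale
    scale = scale != score
    if 33 == score and score != 25 and (25 == res):
        score = scale % score
    if score >= score and score > 13 and (13 == score):
        res = scale + score
    return res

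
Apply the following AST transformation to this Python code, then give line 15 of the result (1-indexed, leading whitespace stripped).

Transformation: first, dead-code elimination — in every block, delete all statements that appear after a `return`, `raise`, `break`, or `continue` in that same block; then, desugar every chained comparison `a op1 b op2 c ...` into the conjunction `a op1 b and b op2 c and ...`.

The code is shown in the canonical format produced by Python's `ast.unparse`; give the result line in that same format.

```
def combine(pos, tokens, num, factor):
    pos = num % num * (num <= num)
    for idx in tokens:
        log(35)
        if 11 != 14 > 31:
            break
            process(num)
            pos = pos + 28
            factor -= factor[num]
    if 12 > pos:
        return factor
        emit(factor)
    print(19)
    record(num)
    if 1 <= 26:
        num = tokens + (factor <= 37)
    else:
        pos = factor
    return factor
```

return factor

Transformed code:
def combine(pos, tokens, num, factor):
    pos = num % num * (num <= num)
    for idx in tokens:
        log(35)
        if 11 != 14 and 14 > 31:
            break
    if 12 > pos:
        return factor
    print(19)
    record(num)
    if 1 <= 26:
        num = tokens + (factor <= 37)
    else:
        pos = factor
    return factor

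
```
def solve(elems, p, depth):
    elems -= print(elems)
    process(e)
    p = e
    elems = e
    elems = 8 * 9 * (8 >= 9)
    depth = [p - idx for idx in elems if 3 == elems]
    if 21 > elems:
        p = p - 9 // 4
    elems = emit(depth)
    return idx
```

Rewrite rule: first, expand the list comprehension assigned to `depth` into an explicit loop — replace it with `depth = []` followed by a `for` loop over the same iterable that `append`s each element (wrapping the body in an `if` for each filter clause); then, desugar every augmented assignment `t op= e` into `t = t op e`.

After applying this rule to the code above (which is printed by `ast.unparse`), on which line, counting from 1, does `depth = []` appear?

Transformed code:
def solve(elems, p, depth):
    elems = elems - print(elems)
    process(e)
    p = e
    elems = e
    elems = 8 * 9 * (8 >= 9)
    depth = []
    for idx in elems:
        if 3 == elems:
            depth.append(p - idx)
    if 21 > elems:
        p = p - 9 // 4
    elems = emit(depth)
    return idx

7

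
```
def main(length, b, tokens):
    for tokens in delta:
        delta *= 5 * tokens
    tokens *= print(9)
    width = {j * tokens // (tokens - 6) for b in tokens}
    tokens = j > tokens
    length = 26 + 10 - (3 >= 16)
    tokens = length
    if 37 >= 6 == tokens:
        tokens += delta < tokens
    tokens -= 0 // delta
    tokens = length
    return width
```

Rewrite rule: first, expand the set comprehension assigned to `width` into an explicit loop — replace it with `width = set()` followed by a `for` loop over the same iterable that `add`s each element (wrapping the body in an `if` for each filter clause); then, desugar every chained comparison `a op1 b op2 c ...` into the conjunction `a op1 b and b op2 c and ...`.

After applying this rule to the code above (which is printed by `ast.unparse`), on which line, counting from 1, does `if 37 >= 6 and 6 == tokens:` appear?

11

Transformed code:
def main(length, b, tokens):
    for tokens in delta:
        delta *= 5 * tokens
    tokens *= print(9)
    width = set()
    for b in tokens:
        width.add(j * tokens // (tokens - 6))
    tokens = j > tokens
    length = 26 + 10 - (3 >= 16)
    tokens = length
    if 37 >= 6 and 6 == tokens:
        tokens += delta < tokens
    tokens -= 0 // delta
    tokens = length
    return width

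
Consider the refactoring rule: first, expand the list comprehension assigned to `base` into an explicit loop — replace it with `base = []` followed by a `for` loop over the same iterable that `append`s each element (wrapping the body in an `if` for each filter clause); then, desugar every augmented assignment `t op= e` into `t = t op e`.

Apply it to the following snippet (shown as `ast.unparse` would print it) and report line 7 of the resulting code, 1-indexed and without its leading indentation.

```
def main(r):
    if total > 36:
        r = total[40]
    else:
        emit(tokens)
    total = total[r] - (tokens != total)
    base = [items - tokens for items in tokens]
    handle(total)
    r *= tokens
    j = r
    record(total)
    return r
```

base = []

Transformed code:
def main(r):
    if total > 36:
        r = total[40]
    else:
        emit(tokens)
    total = total[r] - (tokens != total)
    base = []
    for items in tokens:
        base.append(items - tokens)
    handle(total)
    r = r * tokens
    j = r
    record(total)
    return r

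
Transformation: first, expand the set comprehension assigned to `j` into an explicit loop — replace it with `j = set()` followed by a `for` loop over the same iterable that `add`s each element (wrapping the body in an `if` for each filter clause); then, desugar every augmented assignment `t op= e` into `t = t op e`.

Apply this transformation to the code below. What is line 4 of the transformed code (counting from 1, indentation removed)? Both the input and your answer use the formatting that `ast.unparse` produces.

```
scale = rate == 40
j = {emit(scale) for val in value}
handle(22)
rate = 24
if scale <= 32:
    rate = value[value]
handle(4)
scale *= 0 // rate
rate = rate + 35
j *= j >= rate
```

Transformed code:
scale = rate == 40
j = set()
for val in value:
    j.add(emit(scale))
handle(22)
rate = 24
if scale <= 32:
    rate = value[value]
handle(4)
scale = scale * (0 // rate)
rate = rate + 35
j = j * (j >= rate)

j.add(emit(scale))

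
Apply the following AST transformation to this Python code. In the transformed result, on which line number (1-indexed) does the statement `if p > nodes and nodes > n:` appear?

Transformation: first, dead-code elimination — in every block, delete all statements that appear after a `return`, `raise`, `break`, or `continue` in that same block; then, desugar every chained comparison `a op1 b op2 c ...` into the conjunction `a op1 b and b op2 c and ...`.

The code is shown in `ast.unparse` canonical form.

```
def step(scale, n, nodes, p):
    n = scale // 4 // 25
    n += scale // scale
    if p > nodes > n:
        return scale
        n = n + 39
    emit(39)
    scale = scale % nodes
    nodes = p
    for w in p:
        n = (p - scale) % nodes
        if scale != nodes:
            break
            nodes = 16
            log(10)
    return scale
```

Transformed code:
def step(scale, n, nodes, p):
    n = scale // 4 // 25
    n += scale // scale
    if p > nodes and nodes > n:
        return scale
    emit(39)
    scale = scale % nodes
    nodes = p
    for w in p:
        n = (p - scale) % nodes
        if scale != nodes:
            break
    return scale

4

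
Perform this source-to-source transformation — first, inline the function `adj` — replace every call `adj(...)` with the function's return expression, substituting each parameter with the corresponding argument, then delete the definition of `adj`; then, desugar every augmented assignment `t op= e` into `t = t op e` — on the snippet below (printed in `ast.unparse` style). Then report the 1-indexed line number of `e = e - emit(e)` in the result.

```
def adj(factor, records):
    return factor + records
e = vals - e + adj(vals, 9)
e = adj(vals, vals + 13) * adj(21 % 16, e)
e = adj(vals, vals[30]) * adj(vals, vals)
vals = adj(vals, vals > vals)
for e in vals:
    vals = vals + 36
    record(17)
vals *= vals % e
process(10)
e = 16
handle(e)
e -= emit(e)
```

Transformed code:
e = vals - e + (vals + 9)
e = (vals + (vals + 13)) * (21 % 16 + e)
e = (vals + vals[30]) * (vals + vals)
vals = vals + (vals > vals)
for e in vals:
    vals = vals + 36
    record(17)
vals = vals * (vals % e)
process(10)
e = 16
handle(e)
e = e - emit(e)

12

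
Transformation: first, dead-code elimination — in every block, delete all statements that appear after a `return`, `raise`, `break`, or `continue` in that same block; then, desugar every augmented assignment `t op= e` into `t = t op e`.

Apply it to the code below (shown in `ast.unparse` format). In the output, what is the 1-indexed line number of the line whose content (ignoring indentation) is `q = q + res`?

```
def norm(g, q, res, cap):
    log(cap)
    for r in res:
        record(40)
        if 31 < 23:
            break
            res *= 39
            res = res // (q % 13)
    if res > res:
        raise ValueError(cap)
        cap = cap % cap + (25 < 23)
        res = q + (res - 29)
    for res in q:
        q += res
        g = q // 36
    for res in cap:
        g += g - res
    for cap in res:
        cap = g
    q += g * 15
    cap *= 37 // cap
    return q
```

10

Transformed code:
def norm(g, q, res, cap):
    log(cap)
    for r in res:
        record(40)
        if 31 < 23:
            break
    if res > res:
        raise ValueError(cap)
    for res in q:
        q = q + res
        g = q // 36
    for res in cap:
        g = g + (g - res)
    for cap in res:
        cap = g
    q = q + g * 15
    cap = cap * (37 // cap)
    return q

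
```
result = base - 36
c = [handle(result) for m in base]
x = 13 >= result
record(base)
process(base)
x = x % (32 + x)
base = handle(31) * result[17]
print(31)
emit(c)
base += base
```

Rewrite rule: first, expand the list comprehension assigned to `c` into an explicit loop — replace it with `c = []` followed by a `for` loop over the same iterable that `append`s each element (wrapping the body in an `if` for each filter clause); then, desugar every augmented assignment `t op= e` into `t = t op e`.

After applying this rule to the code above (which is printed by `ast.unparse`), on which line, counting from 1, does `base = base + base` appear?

Transformed code:
result = base - 36
c = []
for m in base:
    c.append(handle(result))
x = 13 >= result
record(base)
process(base)
x = x % (32 + x)
base = handle(31) * result[17]
print(31)
emit(c)
base = base + base

12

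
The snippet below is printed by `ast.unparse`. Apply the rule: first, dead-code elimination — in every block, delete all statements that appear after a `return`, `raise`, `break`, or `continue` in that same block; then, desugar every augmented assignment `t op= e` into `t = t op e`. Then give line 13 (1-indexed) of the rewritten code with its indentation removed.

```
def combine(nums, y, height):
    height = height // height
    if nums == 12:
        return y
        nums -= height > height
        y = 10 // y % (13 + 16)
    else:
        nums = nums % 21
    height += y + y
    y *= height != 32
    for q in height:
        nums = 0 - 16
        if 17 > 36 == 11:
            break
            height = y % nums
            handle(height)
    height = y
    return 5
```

Transformed code:
def combine(nums, y, height):
    height = height // height
    if nums == 12:
        return y
    else:
        nums = nums % 21
    height = height + (y + y)
    y = y * (height != 32)
    for q in height:
        nums = 0 - 16
        if 17 > 36 == 11:
            break
    height = y
    return 5

height = y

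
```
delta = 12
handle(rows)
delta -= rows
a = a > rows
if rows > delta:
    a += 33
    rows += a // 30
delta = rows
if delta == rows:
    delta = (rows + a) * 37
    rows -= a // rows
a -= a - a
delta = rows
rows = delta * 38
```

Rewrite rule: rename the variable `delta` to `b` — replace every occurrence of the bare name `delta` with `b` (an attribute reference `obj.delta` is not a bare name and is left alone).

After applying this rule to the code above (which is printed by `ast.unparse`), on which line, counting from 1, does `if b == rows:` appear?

Transformed code:
b = 12
handle(rows)
b -= rows
a = a > rows
if rows > b:
    a += 33
    rows += a // 30
b = rows
if b == rows:
    b = (rows + a) * 37
    rows -= a // rows
a -= a - a
b = rows
rows = b * 38

9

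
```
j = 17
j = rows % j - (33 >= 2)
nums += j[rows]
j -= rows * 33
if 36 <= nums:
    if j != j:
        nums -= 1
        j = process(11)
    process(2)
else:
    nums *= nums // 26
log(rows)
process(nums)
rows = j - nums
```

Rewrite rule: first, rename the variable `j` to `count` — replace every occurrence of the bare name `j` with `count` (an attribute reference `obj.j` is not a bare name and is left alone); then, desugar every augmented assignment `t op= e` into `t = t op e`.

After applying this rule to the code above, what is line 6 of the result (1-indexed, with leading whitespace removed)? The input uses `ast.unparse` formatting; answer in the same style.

Transformed code:
count = 17
count = rows % count - (33 >= 2)
nums = nums + count[rows]
count = count - rows * 33
if 36 <= nums:
    if count != count:
        nums = nums - 1
        count = process(11)
    process(2)
else:
    nums = nums * (nums // 26)
log(rows)
process(nums)
rows = count - nums

if count != count:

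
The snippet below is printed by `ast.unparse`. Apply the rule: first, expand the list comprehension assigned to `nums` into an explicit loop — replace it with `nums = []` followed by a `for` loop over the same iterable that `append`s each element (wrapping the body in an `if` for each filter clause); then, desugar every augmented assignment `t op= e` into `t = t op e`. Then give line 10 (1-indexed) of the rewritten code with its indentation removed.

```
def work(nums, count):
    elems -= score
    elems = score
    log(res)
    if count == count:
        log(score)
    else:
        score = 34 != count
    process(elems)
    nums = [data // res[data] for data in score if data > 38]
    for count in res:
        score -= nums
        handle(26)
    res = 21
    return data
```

nums = []

Transformed code:
def work(nums, count):
    elems = elems - score
    elems = score
    log(res)
    if count == count:
        log(score)
    else:
        score = 34 != count
    process(elems)
    nums = []
    for data in score:
        if data > 38:
            nums.append(data // res[data])
    for count in res:
        score = score - nums
        handle(26)
    res = 21
    return data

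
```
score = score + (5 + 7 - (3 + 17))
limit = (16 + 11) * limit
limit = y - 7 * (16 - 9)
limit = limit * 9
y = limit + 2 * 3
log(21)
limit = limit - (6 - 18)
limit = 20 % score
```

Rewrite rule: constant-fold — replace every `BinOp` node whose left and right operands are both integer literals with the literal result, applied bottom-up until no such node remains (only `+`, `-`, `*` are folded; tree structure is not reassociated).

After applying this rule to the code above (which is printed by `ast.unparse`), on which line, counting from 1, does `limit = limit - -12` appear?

Transformed code:
score = score + -8
limit = 27 * limit
limit = y - 49
limit = limit * 9
y = limit + 6
log(21)
limit = limit - -12
limit = 20 % score

7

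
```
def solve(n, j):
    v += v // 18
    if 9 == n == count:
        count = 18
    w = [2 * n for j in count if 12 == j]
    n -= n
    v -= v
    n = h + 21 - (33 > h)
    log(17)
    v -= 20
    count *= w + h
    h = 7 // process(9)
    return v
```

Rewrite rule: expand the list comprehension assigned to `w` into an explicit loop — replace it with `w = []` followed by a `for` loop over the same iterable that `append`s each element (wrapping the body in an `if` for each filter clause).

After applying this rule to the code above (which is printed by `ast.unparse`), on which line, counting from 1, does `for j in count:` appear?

Transformed code:
def solve(n, j):
    v += v // 18
    if 9 == n == count:
        count = 18
    w = []
    for j in count:
        if 12 == j:
            w.append(2 * n)
    n -= n
    v -= v
    n = h + 21 - (33 > h)
    log(17)
    v -= 20
    count *= w + h
    h = 7 // process(9)
    return v

6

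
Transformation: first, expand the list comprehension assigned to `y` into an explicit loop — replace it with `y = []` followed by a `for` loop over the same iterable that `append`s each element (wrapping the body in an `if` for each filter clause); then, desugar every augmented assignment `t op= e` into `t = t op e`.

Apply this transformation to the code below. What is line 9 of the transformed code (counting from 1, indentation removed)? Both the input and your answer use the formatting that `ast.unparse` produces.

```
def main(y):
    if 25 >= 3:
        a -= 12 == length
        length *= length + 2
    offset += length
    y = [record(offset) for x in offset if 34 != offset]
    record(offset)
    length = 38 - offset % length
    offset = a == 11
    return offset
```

y.append(record(offset))

Transformed code:
def main(y):
    if 25 >= 3:
        a = a - (12 == length)
        length = length * (length + 2)
    offset = offset + length
    y = []
    for x in offset:
        if 34 != offset:
            y.append(record(offset))
    record(offset)
    length = 38 - offset % length
    offset = a == 11
    return offset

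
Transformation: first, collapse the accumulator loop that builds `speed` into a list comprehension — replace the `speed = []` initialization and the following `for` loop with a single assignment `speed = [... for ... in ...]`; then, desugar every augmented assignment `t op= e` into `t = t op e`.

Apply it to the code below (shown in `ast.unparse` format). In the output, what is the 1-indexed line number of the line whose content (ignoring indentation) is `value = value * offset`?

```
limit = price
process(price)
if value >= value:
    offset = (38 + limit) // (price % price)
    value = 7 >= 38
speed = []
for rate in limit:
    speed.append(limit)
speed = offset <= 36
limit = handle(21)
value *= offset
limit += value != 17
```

9

Transformed code:
limit = price
process(price)
if value >= value:
    offset = (38 + limit) // (price % price)
    value = 7 >= 38
speed = [limit for rate in limit]
speed = offset <= 36
limit = handle(21)
value = value * offset
limit = limit + (value != 17)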